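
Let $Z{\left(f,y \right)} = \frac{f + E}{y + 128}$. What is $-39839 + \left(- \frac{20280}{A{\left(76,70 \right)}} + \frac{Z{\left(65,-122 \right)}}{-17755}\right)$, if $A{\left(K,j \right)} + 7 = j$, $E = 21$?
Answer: $- \frac{14974194446}{372855} \approx -40161.0$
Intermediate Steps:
$A{\left(K,j \right)} = -7 + j$
$Z{\left(f,y \right)} = \frac{21 + f}{128 + y}$ ($Z{\left(f,y \right)} = \frac{f + 21}{y + 128} = \frac{21 + f}{128 + y}$)
$-39839 + \left(- \frac{20280}{A{\left(76,70 \right)}} + \frac{Z{\left(65,-122 \right)}}{-17755}\right) = -39839 + \left(- \frac{20280}{-7 + 70} + \frac{\frac{1}{128 - 122} \left(21 + 65\right)}{-17755}\right) = -39839 - \left(\frac{6760}{21} - \frac{1}{6} \cdot 86 \left(- \frac{1}{17755}\right)\right) = -39839 + \left(- \frac{6760}{21} + \frac{43}{3} \left(- \frac{1}{17755}\right)\right) = -39839 - \frac{120024101}{372855} = - \frac{14974194446}{372855}$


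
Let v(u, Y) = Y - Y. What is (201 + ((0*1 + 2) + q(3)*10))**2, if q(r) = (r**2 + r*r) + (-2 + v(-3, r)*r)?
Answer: 131769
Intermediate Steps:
v(u, Y) = 0
q(r) = -2 + 2*r**2 (q(r) = (r**2 + r*r) + (-2 + 0*r) = (r**2 + r**2) + (-2 + 0) = 2*r**2 - 2 = -2 + 2*r**2)
(201 + ((0*1 + 2) + q(3)*10))**2 = (201 + ((0*1 + 2) + (-2 + 2*3**2)*10))**2 = (201 + ((0 + 2) + (-2 + 2*9)*10))**2 = (201 + (2 + (-2 + 18)*10))**2 = (201 + (2 + 16*10))**2 = (201 + (2 + 160))**2 = (201 + 162)**2 = 363**2 = 131769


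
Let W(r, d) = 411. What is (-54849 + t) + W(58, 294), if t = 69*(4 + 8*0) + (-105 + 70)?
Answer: -54197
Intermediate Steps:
t = 241 (t = 69*(4 + 0) - 35 = 69*4 - 35 = 276 - 35 = 241)
(-54849 + t) + W(58, 294) = (-54849 + 241) + 411 = -54608 + 411 = -54197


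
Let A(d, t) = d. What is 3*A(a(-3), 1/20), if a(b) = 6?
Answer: 18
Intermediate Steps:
3*A(a(-3), 1/20) = 3*6 = 18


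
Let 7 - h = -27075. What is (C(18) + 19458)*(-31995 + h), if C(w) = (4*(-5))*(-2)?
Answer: -95793674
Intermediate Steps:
C(w) = 40 (C(w) = -20*(-2) = 40)
h = 27082 (h = 7 - 1*(-27075) = 7 + 27075 = 27082)
(C(18) + 19458)*(-31995 + h) = (40 + 19458)*(-31995 + 27082) = 19498*(-4913) = -95793674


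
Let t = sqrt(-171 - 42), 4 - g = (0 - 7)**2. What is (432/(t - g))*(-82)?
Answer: -265680/373 + 5904*I*sqrt(213)/373 ≈ -712.28 + 231.01*I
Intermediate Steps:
g = -45 (g = 4 - (0 - 7)**2 = 4 - 1*(-7)**2 = 4 - 1*49 = 4 - 49 = -45)
t = I*sqrt(213) (t = sqrt(-213) = I*sqrt(213) ≈ 14.595*I)
(432/(t - g))*(-82) = (432/(I*sqrt(213) - 1*(-45)))*(-82) = (432/(I*sqrt(213) + 45))*(-82) = (432/(45 + I*sqrt(213)))*(-82) = -35424/(45 + I*sqrt(213))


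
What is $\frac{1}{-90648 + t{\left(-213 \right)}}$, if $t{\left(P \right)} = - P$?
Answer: $- \frac{1}{90435} \approx -1.1058 \cdot 10^{-5}$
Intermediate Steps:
$\frac{1}{-90648 + t{\left(-213 \right)}} = \frac{1}{-90648 - -213} = \frac{1}{-90648 + 213} = \frac{1}{-90435} = - \frac{1}{90435}$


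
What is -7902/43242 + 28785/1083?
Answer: 3614512/136933 ≈ 26.396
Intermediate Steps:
-7902/43242 + 28785/1083 = -7902*1/43242 + 28785*(1/1083) = -1317/7207 + 505/19 = 3614512/136933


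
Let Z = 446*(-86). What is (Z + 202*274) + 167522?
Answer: 184514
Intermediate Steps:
Z = -38356
(Z + 202*274) + 167522 = (-38356 + 202*274) + 167522 = (-38356 + 55348) + 167522 = 16992 + 167522 = 184514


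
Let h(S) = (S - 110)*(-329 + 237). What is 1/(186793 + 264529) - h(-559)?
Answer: -27777966455/451322 ≈ -61548.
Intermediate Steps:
h(S) = 10120 - 92*S (h(S) = (-110 + S)*(-92) = 10120 - 92*S)
1/(186793 + 264529) - h(-559) = 1/(186793 + 264529) - (10120 - 92*(-559)) = 1/451322 - (10120 + 51428) = 1/451322 - 1*61548 = 1/451322 - 61548 = -27777966455/451322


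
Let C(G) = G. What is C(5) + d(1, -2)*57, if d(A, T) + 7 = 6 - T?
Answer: 62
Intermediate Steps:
d(A, T) = -1 - T (d(A, T) = -7 + (6 - T) = -1 - T)
C(5) + d(1, -2)*57 = 5 + (-1 - 1*(-2))*57 = 5 + (-1 + 2)*57 = 5 + 1*57 = 5 + 57 = 62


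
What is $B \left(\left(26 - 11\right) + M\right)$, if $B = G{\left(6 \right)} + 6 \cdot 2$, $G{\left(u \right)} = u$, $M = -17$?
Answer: $-36$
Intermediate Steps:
$B = 18$ ($B = 6 + 6 \cdot 2 = 6 + 12 = 18$)
$B \left(\left(26 - 11\right) + M\right) = 18 \left(\left(26 - 11\right) - 17\right) = 18 \left(15 - 17\right) = 18 \left(-2\right) = -36$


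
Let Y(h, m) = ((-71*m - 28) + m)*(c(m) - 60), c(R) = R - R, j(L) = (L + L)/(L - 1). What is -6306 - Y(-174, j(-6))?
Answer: -15186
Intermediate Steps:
j(L) = 2*L/(-1 + L) (j(L) = (2*L)/(-1 + L) = 2*L/(-1 + L))
c(R) = 0
Y(h, m) = 1680 + 4200*m (Y(h, m) = ((-71*m - 28) + m)*(0 - 60) = ((-28 - 71*m) + m)*(-60) = (-28 - 70*m)*(-60) = 1680 + 4200*m)
-6306 - Y(-174, j(-6)) = -6306 - (1680 + 4200*(2*(-6)/(-1 - 6))) = -6306 - (1680 + 4200*(2*(-6)/(-7))) = -6306 - (1680 + 4200*(2*(-6)*(-1/7))) = -6306 - (1680 + 4200*(12/7)) = -6306 - (1680 + 7200) = -6306 - 1*8880 = -6306 - 8880 = -15186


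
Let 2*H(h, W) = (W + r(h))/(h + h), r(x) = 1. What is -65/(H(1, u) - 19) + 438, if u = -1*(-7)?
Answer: 7511/17 ≈ 441.82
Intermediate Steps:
u = 7
H(h, W) = (1 + W)/(4*h) (H(h, W) = ((W + 1)/(h + h))/2 = ((1 + W)/((2*h)))/2 = ((1 + W)*(1/(2*h)))/2 = ((1 + W)/(2*h))/2 = (1 + W)/(4*h))
-65/(H(1, u) - 19) + 438 = -65/((¼)*(1 + 7)/1 - 19) + 438 = -65/((¼)*1*8 - 19) + 438 = -65/(2 - 19) + 438 = -65/(-17) + 438 = -65*(-1/17) + 438 = 65/17 + 438 = 7511/17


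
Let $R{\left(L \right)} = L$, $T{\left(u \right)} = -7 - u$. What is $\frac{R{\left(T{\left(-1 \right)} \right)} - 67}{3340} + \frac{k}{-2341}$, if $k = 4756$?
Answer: $- \frac{16055933}{7818940} \approx -2.0535$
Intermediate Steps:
$\frac{R{\left(T{\left(-1 \right)} \right)} - 67}{3340} + \frac{k}{-2341} = \frac{\left(-7 - -1\right) - 67}{3340} + \frac{4756}{-2341} = \left(\left(-7 + 1\right) - 67\right) \frac{1}{3340} + 4756 \left(- \frac{1}{2341}\right) = \left(-6 - 67\right) \frac{1}{3340} - \frac{4756}{2341} = \left(-73\right) \frac{1}{3340} - \frac{4756}{2341} = - \frac{73}{3340} - \frac{4756}{2341} = - \frac{16055933}{7818940}$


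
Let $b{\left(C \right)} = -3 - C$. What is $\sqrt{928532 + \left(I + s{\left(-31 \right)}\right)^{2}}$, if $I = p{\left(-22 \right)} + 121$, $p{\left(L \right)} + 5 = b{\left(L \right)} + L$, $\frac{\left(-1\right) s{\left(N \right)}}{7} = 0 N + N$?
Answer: $2 \sqrt{259358} \approx 1018.5$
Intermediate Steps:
$s{\left(N \right)} = - 7 N$ ($s{\left(N \right)} = - 7 \left(0 N + N\right) = - 7 \left(0 + N\right) = - 7 N$)
$p{\left(L \right)} = -8$ ($p{\left(L \right)} = -5 + \left(\left(-3 - L\right) + L\right) = -5 - 3 = -8$)
$I = 113$ ($I = -8 + 121 = 113$)
$\sqrt{928532 + \left(I + s{\left(-31 \right)}\right)^{2}} = \sqrt{928532 + \left(113 - -217\right)^{2}} = \sqrt{928532 + \left(113 + 217\right)^{2}} = \sqrt{928532 + 330^{2}} = \sqrt{928532 + 108900} = \sqrt{1037432} = 2 \sqrt{259358}$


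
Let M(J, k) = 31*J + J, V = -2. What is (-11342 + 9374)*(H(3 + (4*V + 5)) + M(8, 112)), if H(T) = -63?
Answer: -379824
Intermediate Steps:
M(J, k) = 32*J
(-11342 + 9374)*(H(3 + (4*V + 5)) + M(8, 112)) = (-11342 + 9374)*(-63 + 32*8) = -1968*(-63 + 256) = -1968*193 = -379824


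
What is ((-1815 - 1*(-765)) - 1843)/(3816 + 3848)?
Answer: -2893/7664 ≈ -0.37748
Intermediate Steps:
((-1815 - 1*(-765)) - 1843)/(3816 + 3848) = ((-1815 + 765) - 1843)/7664 = (-1050 - 1843)*(1/7664) = -2893*1/7664 = -2893/7664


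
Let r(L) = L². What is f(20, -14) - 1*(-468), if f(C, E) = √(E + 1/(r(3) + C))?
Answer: 468 + 9*I*√145/29 ≈ 468.0 + 3.737*I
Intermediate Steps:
f(C, E) = √(E + 1/(9 + C)) (f(C, E) = √(E + 1/(3² + C)) = √(E + 1/(9 + C)))
f(20, -14) - 1*(-468) = √((1 - 14*(9 + 20))/(9 + 20)) - 1*(-468) = √((1 - 14*29)/29) + 468 = √((1 - 406)/29) + 468 = √((1/29)*(-405)) + 468 = √(-405/29) + 468 = 9*I*√145/29 + 468 = 468 + 9*I*√145/29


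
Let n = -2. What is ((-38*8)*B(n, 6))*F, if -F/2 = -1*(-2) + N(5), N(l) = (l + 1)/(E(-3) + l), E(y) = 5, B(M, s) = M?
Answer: -15808/5 ≈ -3161.6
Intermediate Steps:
N(l) = (1 + l)/(5 + l) (N(l) = (l + 1)/(5 + l) = (1 + l)/(5 + l))
F = -26/5 (F = -2*(-1*(-2) + (1 + 5)/(5 + 5)) = -2*(2 + 6/10) = -2*(2 + (⅒)*6) = -2*(2 + ⅗) = -2*13/5 = -26/5 ≈ -5.2000)
((-38*8)*B(n, 6))*F = (-38*8*(-2))*(-26/5) = -304*(-2)*(-26/5) = 608*(-26/5) = -15808/5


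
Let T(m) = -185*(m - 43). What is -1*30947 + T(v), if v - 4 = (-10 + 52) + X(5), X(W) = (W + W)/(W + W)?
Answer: -31687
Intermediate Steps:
X(W) = 1 (X(W) = (2*W)/((2*W)) = (2*W)*(1/(2*W)) = 1)
v = 47 (v = 4 + ((-10 + 52) + 1) = 4 + (42 + 1) = 4 + 43 = 47)
T(m) = 7955 - 185*m (T(m) = -185*(-43 + m) = 7955 - 185*m)
-1*30947 + T(v) = -1*30947 + (7955 - 185*47) = -30947 + (7955 - 8695) = -30947 - 740 = -31687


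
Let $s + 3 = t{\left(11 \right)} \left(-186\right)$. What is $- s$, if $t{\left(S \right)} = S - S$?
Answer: $3$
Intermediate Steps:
$t{\left(S \right)} = 0$
$s = -3$ ($s = -3 + 0 \left(-186\right) = -3 + 0 = -3$)
$- s = \left(-1\right) \left(-3\right) = 3$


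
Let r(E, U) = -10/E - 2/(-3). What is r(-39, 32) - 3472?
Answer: -45124/13 ≈ -3471.1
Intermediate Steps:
r(E, U) = 2/3 - 10/E (r(E, U) = -10/E - 2*(-1/3) = -10/E + 2/3 = 2/3 - 10/E)
r(-39, 32) - 3472 = (2/3 - 10/(-39)) - 3472 = (2/3 - 10*(-1/39)) - 3472 = (2/3 + 10/39) - 3472 = 12/13 - 3472 = -45124/13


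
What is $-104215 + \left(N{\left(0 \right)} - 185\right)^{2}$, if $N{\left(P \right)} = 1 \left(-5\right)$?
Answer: $-68115$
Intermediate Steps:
$N{\left(P \right)} = -5$
$-104215 + \left(N{\left(0 \right)} - 185\right)^{2} = -104215 + \left(-5 - 185\right)^{2} = -104215 + \left(-190\right)^{2} = -104215 + 36100 = -68115$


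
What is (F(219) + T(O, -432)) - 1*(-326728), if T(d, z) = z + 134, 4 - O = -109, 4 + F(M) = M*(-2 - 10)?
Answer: 323798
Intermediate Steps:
F(M) = -4 - 12*M (F(M) = -4 + M*(-2 - 10) = -4 + M*(-12) = -4 - 12*M)
O = 113 (O = 4 - 1*(-109) = 4 + 109 = 113)
T(d, z) = 134 + z
(F(219) + T(O, -432)) - 1*(-326728) = ((-4 - 12*219) + (134 - 432)) - 1*(-326728) = ((-4 - 2628) - 298) + 326728 = (-2632 - 298) + 326728 = -2930 + 326728 = 323798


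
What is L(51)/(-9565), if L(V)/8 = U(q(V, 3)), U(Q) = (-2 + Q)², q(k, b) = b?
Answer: -8/9565 ≈ -0.00083638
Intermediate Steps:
L(V) = 8 (L(V) = 8*(-2 + 3)² = 8*1² = 8*1 = 8)
L(51)/(-9565) = 8/(-9565) = 8*(-1/9565) = -8/9565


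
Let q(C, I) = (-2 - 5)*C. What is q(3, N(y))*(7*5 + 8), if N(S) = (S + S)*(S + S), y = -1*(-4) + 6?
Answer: -903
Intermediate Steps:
y = 10 (y = 4 + 6 = 10)
N(S) = 4*S**2 (N(S) = (2*S)*(2*S) = 4*S**2)
q(C, I) = -7*C
q(3, N(y))*(7*5 + 8) = (-7*3)*(7*5 + 8) = -21*(35 + 8) = -21*43 = -903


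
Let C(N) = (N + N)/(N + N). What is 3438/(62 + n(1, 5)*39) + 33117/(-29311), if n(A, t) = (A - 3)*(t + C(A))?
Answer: -57108360/5950133 ≈ -9.5978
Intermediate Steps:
C(N) = 1 (C(N) = (2*N)/((2*N)) = (2*N)*(1/(2*N)) = 1)
n(A, t) = (1 + t)*(-3 + A) (n(A, t) = (A - 3)*(t + 1) = (-3 + A)*(1 + t) = (1 + t)*(-3 + A))
3438/(62 + n(1, 5)*39) + 33117/(-29311) = 3438/(62 + (-3 + 1 - 3*5 + 1*5)*39) + 33117/(-29311) = 3438/(62 + (-3 + 1 - 15 + 5)*39) + 33117*(-1/29311) = 3438/(62 - 12*39) - 33117/29311 = 3438/(62 - 468) - 33117/29311 = 3438/(-406) - 33117/29311 = 3438*(-1/406) - 33117/29311 = -1719/203 - 33117/29311 = -57108360/5950133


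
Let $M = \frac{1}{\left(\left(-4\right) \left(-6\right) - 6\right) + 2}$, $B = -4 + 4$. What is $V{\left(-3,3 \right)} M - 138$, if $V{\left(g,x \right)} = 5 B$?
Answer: $-138$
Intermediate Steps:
$B = 0$
$V{\left(g,x \right)} = 0$ ($V{\left(g,x \right)} = 5 \cdot 0 = 0$)
$M = \frac{1}{20}$ ($M = \frac{1}{\left(24 - 6\right) + 2} = \frac{1}{18 + 2} = \frac{1}{20} \approx 0.05$)
$V{\left(-3,3 \right)} M - 138 = 0 \cdot \frac{1}{20} - 138 = 0 - 138 = -138$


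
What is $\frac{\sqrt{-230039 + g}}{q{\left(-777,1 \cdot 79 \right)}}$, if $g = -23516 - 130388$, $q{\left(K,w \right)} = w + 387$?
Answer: $\frac{i \sqrt{383943}}{466} \approx 1.3297 i$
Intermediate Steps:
$q{\left(K,w \right)} = 387 + w$
$g = -153904$
$\frac{\sqrt{-230039 + g}}{q{\left(-777,1 \cdot 79 \right)}} = \frac{\sqrt{-230039 - 153904}}{387 + 1 \cdot 79} = \frac{\sqrt{-383943}}{387 + 79} = \frac{i \sqrt{383943}}{466}$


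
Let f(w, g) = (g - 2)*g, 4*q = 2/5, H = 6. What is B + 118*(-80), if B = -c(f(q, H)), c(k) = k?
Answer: -9464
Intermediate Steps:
q = 1/10 (q = (2/5)/4 = (2*(1/5))/4 = (1/4)*(2/5) = 1/10 ≈ 0.10000)
f(w, g) = g*(-2 + g) (f(w, g) = (-2 + g)*g = g*(-2 + g))
B = -24 (B = -6*(-2 + 6) = -6*4 = -1*24 = -24)
B + 118*(-80) = -24 + 118*(-80) = -24 - 9440 = -9464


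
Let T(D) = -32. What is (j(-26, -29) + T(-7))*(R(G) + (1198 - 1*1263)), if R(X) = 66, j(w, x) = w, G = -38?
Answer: -58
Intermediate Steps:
(j(-26, -29) + T(-7))*(R(G) + (1198 - 1*1263)) = (-26 - 32)*(66 + (1198 - 1*1263)) = -58*(66 + (1198 - 1263)) = -58*(66 - 65) = -58*1 = -58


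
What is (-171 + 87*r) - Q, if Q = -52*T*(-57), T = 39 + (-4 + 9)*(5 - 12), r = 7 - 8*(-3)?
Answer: -9330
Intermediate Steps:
r = 31 (r = 7 + 24 = 31)
T = 4 (T = 39 + 5*(-7) = 39 - 35 = 4)
Q = 11856 (Q = -52*4*(-57) = -208*(-57) = 11856)
(-171 + 87*r) - Q = (-171 + 87*31) - 1*11856 = (-171 + 2697) - 11856 = 2526 - 11856 = -9330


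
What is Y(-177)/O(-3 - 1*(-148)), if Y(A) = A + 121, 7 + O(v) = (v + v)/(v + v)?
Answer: 28/3 ≈ 9.3333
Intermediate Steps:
O(v) = -6 (O(v) = -7 + (v + v)/(v + v) = -7 + (2*v)/((2*v)) = -7 + (2*v)*(1/(2*v)) = -7 + 1 = -6)
Y(A) = 121 + A
Y(-177)/O(-3 - 1*(-148)) = (121 - 177)/(-6) = -56*(-1/6) = 28/3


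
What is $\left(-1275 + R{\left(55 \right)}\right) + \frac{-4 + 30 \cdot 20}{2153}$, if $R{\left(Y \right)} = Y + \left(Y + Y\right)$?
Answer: $- \frac{2389234}{2153} \approx -1109.7$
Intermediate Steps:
$R{\left(Y \right)} = 3 Y$ ($R{\left(Y \right)} = Y + 2 Y = 3 Y$)
$\left(-1275 + R{\left(55 \right)}\right) + \frac{-4 + 30 \cdot 20}{2153} = \left(-1275 + 3 \cdot 55\right) + \frac{-4 + 30 \cdot 20}{2153} = \left(-1275 + 165\right) + \left(-4 + 600\right) \frac{1}{2153} = -1110 + 596 \cdot \frac{1}{2153} = -1110 + \frac{596}{2153} = - \frac{2389234}{2153}$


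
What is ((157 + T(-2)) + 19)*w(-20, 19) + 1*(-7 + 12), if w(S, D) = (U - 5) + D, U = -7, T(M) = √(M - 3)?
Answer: 1237 + 7*I*√5 ≈ 1237.0 + 15.652*I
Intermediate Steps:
T(M) = √(-3 + M)
w(S, D) = -12 + D (w(S, D) = (-7 - 5) + D = -12 + D)
((157 + T(-2)) + 19)*w(-20, 19) + 1*(-7 + 12) = ((157 + √(-3 - 2)) + 19)*(-12 + 19) + 1*(-7 + 12) = ((157 + √(-5)) + 19)*7 + 1*5 = ((157 + I*√5) + 19)*7 + 5 = (176 + I*√5)*7 + 5 = (1232 + 7*I*√5) + 5 = 1237 + 7*I*√5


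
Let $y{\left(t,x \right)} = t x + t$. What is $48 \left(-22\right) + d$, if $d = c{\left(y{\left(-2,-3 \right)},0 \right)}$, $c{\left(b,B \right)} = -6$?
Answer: $-1062$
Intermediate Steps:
$y{\left(t,x \right)} = t + t x$
$d = -6$
$48 \left(-22\right) + d = 48 \left(-22\right) - 6 = -1056 - 6 = -1062$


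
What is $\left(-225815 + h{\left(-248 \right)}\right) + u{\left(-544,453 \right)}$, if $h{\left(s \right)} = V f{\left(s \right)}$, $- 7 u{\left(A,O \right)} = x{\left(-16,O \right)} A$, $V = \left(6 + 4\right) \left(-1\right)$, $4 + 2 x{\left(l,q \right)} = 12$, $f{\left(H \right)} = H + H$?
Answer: $- \frac{1543809}{7} \approx -2.2054 \cdot 10^{5}$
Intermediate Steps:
$f{\left(H \right)} = 2 H$
$x{\left(l,q \right)} = 4$ ($x{\left(l,q \right)} = -2 + \frac{1}{2} \cdot 12 = -2 + 6 = 4$)
$V = -10$ ($V = 10 \left(-1\right) = -10$)
$u{\left(A,O \right)} = - \frac{4 A}{7}$
$h{\left(s \right)} = - 20 s$ ($h{\left(s \right)} = - 10 \cdot 2 s = - 20 s$)
$\left(-225815 + h{\left(-248 \right)}\right) + u{\left(-544,453 \right)} = \left(-225815 - -4960\right) - - \frac{2176}{7} = \left(-225815 + 4960\right) + \frac{2176}{7} = -220855 + \frac{2176}{7} = - \frac{1543809}{7}$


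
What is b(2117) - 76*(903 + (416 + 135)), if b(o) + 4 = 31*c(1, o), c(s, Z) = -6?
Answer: -110694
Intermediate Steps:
b(o) = -190 (b(o) = -4 + 31*(-6) = -4 - 186 = -190)
b(2117) - 76*(903 + (416 + 135)) = -190 - 76*(903 + (416 + 135)) = -190 - 76*(903 + 551) = -190 - 76*1454 = -190 - 110504 = -110694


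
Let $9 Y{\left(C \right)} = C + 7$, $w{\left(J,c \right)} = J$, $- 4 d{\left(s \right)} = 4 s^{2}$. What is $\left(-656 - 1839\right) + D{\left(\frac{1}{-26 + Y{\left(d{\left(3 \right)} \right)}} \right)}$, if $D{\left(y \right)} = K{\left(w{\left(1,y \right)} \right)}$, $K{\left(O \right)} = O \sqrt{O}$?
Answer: $-2494$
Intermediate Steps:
$d{\left(s \right)} = - s^{2}$ ($d{\left(s \right)} = - \frac{4 s^{2}}{4} = - s^{2}$)
$Y{\left(C \right)} = \frac{7}{9} + \frac{C}{9}$ ($Y{\left(C \right)} = \frac{C + 7}{9} = \frac{7 + C}{9} = \frac{7}{9} + \frac{C}{9}$)
$K{\left(O \right)} = O^{\frac{3}{2}}$
$D{\left(y \right)} = 1$ ($D{\left(y \right)} = 1^{\frac{3}{2}} = 1$)
$\left(-656 - 1839\right) + D{\left(\frac{1}{-26 + Y{\left(d{\left(3 \right)} \right)}} \right)} = \left(-656 - 1839\right) + 1 = -2495 + 1 = -2494$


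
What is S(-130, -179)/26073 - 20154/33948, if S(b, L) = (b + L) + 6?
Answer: -9921509/16391226 ≈ -0.60529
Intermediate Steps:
S(b, L) = 6 + L + b (S(b, L) = (L + b) + 6 = 6 + L + b)
S(-130, -179)/26073 - 20154/33948 = (6 - 179 - 130)/26073 - 20154/33948 = -303*1/26073 - 20154*1/33948 = -101/8691 - 3359/5658 = -9921509/16391226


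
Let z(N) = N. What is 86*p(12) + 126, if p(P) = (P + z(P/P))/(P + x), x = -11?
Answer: 1244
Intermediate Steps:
p(P) = (1 + P)/(-11 + P) (p(P) = (P + P/P)/(P - 11) = (P + 1)/(-11 + P) = (1 + P)/(-11 + P))
86*p(12) + 126 = 86*((1 + 12)/(-11 + 12)) + 126 = 86*(13/1) + 126 = 86*(1*13) + 126 = 86*13 + 126 = 1118 + 126 = 1244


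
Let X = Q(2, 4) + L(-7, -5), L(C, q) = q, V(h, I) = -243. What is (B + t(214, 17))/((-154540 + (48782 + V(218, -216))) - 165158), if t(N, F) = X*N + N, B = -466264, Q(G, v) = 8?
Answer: 465408/271159 ≈ 1.7164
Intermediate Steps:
X = 3 (X = 8 - 5 = 3)
t(N, F) = 4*N (t(N, F) = 3*N + N = 4*N)
(B + t(214, 17))/((-154540 + (48782 + V(218, -216))) - 165158) = (-466264 + 4*214)/((-154540 + (48782 - 243)) - 165158) = (-466264 + 856)/((-154540 + 48539) - 165158) = -465408/(-106001 - 165158) = -465408/(-271159) = -465408*(-1/271159) = 465408/271159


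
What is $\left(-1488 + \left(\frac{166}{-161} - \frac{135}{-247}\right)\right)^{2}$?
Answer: $\frac{3503759514508969}{1581414289} \approx 2.2156 \cdot 10^{6}$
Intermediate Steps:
$\left(-1488 + \left(\frac{166}{-161} - \frac{135}{-247}\right)\right)^{2} = \left(-1488 + \left(166 \left(- \frac{1}{161}\right) - - \frac{135}{247}\right)\right)^{2} = \left(-1488 + \left(- \frac{166}{161} + \frac{135}{247}\right)\right)^{2} = \left(-1488 - \frac{19267}{39767}\right)^{2} = \left(- \frac{59192563}{39767}\right)^{2} = \frac{3503759514508969}{1581414289}$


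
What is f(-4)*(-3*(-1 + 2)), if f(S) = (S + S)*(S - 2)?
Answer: -144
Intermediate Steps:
f(S) = 2*S*(-2 + S) (f(S) = (2*S)*(-2 + S) = 2*S*(-2 + S))
f(-4)*(-3*(-1 + 2)) = (2*(-4)*(-2 - 4))*(-3*(-1 + 2)) = (2*(-4)*(-6))*(-3*1) = 48*(-3) = -144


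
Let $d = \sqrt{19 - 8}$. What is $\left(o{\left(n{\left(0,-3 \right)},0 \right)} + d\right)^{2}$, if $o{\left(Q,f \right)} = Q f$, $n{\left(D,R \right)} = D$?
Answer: $11$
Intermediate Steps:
$d = \sqrt{11}$ ($d = \sqrt{19 - 8} = \sqrt{11} \approx 3.3166$)
$\left(o{\left(n{\left(0,-3 \right)},0 \right)} + d\right)^{2} = \left(0 \cdot 0 + \sqrt{11}\right)^{2} = \left(0 + \sqrt{11}\right)^{2} = \left(\sqrt{11}\right)^{2} = 11$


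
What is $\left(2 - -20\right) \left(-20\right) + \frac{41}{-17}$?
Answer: $- \frac{7521}{17} \approx -442.41$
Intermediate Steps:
$\left(2 - -20\right) \left(-20\right) + \frac{41}{-17} = \left(2 + 20\right) \left(-20\right) + 41 \left(- \frac{1}{17}\right) = 22 \left(-20\right) - \frac{41}{17} = -440 - \frac{41}{17} = - \frac{7521}{17}$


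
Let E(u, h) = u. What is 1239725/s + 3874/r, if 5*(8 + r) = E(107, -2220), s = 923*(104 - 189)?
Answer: 16901315/61841 ≈ 273.30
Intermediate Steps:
s = -78455 (s = 923*(-85) = -78455)
r = 67/5 (r = -8 + (1/5)*107 = -8 + 107/5 = 67/5 ≈ 13.400)
1239725/s + 3874/r = 1239725/(-78455) + 3874/(67/5) = 1239725*(-1/78455) + 3874*(5/67) = -14585/923 + 19370/67 = 16901315/61841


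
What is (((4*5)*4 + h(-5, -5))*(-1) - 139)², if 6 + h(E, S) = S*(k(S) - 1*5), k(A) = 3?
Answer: 49729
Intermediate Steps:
h(E, S) = -6 - 2*S (h(E, S) = -6 + S*(3 - 1*5) = -6 + S*(3 - 5) = -6 + S*(-2) = -6 - 2*S)
(((4*5)*4 + h(-5, -5))*(-1) - 139)² = (((4*5)*4 + (-6 - 2*(-5)))*(-1) - 139)² = ((20*4 + (-6 + 10))*(-1) - 139)² = ((80 + 4)*(-1) - 139)² = (84*(-1) - 139)² = (-84 - 139)² = (-223)² = 49729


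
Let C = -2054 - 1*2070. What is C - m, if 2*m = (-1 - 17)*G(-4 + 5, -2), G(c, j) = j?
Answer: -4142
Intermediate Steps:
C = -4124 (C = -2054 - 2070 = -4124)
m = 18 (m = ((-1 - 17)*(-2))/2 = (-18*(-2))/2 = (½)*36 = 18)
C - m = -4124 - 1*18 = -4124 - 18 = -4142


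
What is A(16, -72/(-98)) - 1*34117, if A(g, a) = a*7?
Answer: -238783/7 ≈ -34112.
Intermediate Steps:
A(g, a) = 7*a
A(16, -72/(-98)) - 1*34117 = 7*(-72/(-98)) - 1*34117 = 7*(-72*(-1/98)) - 34117 = 7*(36/49) - 34117 = 36/7 - 34117 = -238783/7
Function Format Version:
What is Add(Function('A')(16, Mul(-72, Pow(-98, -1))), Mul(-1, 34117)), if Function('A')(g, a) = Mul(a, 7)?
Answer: Rational(-238783, 7) ≈ -34112.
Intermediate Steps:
Function('A')(g, a) = Mul(7, a)
Add(Function('A')(16, Mul(-72, Pow(-98, -1))), Mul(-1, 34117)) = Add(Mul(7, Mul(-72, Pow(-98, -1))), Mul(-1, 34117)) = Add(Mul(7, Mul(-72, Rational(-1, 98))), -34117) = Add(Mul(7, Rational(36, 49)), -34117) = Add(Rational(36, 7), -34117) = Rational(-238783, 7)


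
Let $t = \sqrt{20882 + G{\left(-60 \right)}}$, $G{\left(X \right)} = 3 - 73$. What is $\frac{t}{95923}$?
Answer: $\frac{22 \sqrt{43}}{95923} \approx 0.001504$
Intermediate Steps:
$G{\left(X \right)} = -70$ ($G{\left(X \right)} = 3 - 73 = -70$)
$t = 22 \sqrt{43}$ ($t = \sqrt{20882 - 70} = \sqrt{20812} = 22 \sqrt{43} \approx 144.26$)
$\frac{t}{95923} = \frac{22 \sqrt{43}}{95923}$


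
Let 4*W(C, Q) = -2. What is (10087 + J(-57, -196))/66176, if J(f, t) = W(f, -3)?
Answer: 20173/132352 ≈ 0.15242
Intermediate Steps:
W(C, Q) = -½ (W(C, Q) = (¼)*(-2) = -½)
J(f, t) = -½
(10087 + J(-57, -196))/66176 = (10087 - ½)/66176 = (20173/2)*(1/66176) = 20173/132352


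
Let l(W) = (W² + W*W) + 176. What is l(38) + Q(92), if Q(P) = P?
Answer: 3156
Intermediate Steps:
l(W) = 176 + 2*W² (l(W) = (W² + W²) + 176 = 2*W² + 176 = 176 + 2*W²)
l(38) + Q(92) = (176 + 2*38²) + 92 = (176 + 2*1444) + 92 = (176 + 2888) + 92 = 3064 + 92 = 3156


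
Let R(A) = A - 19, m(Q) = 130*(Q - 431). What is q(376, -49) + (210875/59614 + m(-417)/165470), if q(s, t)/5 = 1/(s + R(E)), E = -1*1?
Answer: 506591254387/175585048724 ≈ 2.8852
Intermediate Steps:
m(Q) = -56030 + 130*Q (m(Q) = 130*(-431 + Q) = -56030 + 130*Q)
E = -1
R(A) = -19 + A
q(s, t) = 5/(-20 + s) (q(s, t) = 5/(s + (-19 - 1)) = 5/(s - 20) = 5/(-20 + s))
q(376, -49) + (210875/59614 + m(-417)/165470) = 5/(-20 + 376) + (210875/59614 + (-56030 + 130*(-417))/165470) = 5/356 + (210875*(1/59614) + (-56030 - 54210)*(1/165470)) = 5*(1/356) + (210875/59614 - 110240*1/165470) = 5/356 + (210875/59614 - 11024/16547) = 5/356 + 2832163889/986432858 = 506591254387/175585048724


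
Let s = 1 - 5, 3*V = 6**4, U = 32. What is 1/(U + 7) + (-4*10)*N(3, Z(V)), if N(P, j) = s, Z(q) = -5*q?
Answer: 6241/39 ≈ 160.03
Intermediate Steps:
V = 432 (V = (1/3)*6**4 = (1/3)*1296 = 432)
s = -4
N(P, j) = -4
1/(U + 7) + (-4*10)*N(3, Z(V)) = 1/(32 + 7) - 4*10*(-4) = 1/39 - 40*(-4) = 1/39 + 160 = 6241/39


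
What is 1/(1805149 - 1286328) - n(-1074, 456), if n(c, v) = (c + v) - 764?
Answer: 717010623/518821 ≈ 1382.0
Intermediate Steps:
n(c, v) = -764 + c + v
1/(1805149 - 1286328) - n(-1074, 456) = 1/(1805149 - 1286328) - (-764 - 1074 + 456) = 1/518821 - 1*(-1382) = 1/518821 + 1382 = 717010623/518821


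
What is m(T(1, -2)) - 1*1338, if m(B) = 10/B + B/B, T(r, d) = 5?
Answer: -1335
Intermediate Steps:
m(B) = 1 + 10/B (m(B) = 10/B + 1 = 1 + 10/B)
m(T(1, -2)) - 1*1338 = (10 + 5)/5 - 1*1338 = (1/5)*15 - 1338 = 3 - 1338 = -1335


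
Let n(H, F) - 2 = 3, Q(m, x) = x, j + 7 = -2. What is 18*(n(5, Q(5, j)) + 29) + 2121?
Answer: 2733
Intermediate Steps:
j = -9 (j = -7 - 2 = -9)
n(H, F) = 5 (n(H, F) = 2 + 3 = 5)
18*(n(5, Q(5, j)) + 29) + 2121 = 18*(5 + 29) + 2121 = 18*34 + 2121 = 612 + 2121 = 2733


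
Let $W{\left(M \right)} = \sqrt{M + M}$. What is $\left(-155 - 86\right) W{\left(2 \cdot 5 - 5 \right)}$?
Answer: $- 241 \sqrt{10} \approx -762.11$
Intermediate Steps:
$W{\left(M \right)} = \sqrt{2} \sqrt{M}$ ($W{\left(M \right)} = \sqrt{2 M} = \sqrt{2} \sqrt{M}$)
$\left(-155 - 86\right) W{\left(2 \cdot 5 - 5 \right)} = \left(-155 - 86\right) \sqrt{2} \sqrt{2 \cdot 5 - 5} = - 241 \sqrt{2} \sqrt{10 - 5} = - 241 \sqrt{2} \sqrt{5} = - 241 \sqrt{10}$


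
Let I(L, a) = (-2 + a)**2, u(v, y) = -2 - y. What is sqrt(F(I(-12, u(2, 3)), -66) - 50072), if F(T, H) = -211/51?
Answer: I*sqrt(130248033)/51 ≈ 223.78*I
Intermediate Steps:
F(T, H) = -211/51 (F(T, H) = -211*1/51 = -211/51)
sqrt(F(I(-12, u(2, 3)), -66) - 50072) = sqrt(-211/51 - 50072) = sqrt(-2553883/51) = I*sqrt(130248033)/51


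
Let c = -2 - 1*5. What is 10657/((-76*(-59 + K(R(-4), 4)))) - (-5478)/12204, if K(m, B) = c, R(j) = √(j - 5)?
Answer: 4375991/1700424 ≈ 2.5735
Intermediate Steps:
R(j) = √(-5 + j)
c = -7 (c = -2 - 5 = -7)
K(m, B) = -7
10657/((-76*(-59 + K(R(-4), 4)))) - (-5478)/12204 = 10657/((-76*(-59 - 7))) - (-5478)/12204 = 10657/((-76*(-66))) - 1*(-5478)*(1/12204) = 10657/5016 + 5478*(1/12204) = 10657*(1/5016) + 913/2034 = 10657/5016 + 913/2034 = 4375991/1700424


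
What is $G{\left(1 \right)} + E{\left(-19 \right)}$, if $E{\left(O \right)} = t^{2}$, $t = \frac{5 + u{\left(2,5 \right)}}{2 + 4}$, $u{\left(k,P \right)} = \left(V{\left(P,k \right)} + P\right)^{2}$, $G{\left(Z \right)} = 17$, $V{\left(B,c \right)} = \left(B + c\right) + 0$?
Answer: $\frac{22813}{36} \approx 633.69$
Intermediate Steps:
$V{\left(B,c \right)} = B + c$
$u{\left(k,P \right)} = \left(k + 2 P\right)^{2}$ ($u{\left(k,P \right)} = \left(\left(P + k\right) + P\right)^{2} = \left(k + 2 P\right)^{2}$)
$t = \frac{149}{6}$ ($t = \frac{5 + \left(2 + 2 \cdot 5\right)^{2}}{2 + 4} = \frac{5 + \left(2 + 10\right)^{2}}{6} = \left(5 + 12^{2}\right) \frac{1}{6} = \left(5 + 144\right) \frac{1}{6} = 149 \cdot \frac{1}{6} = \frac{149}{6} \approx 24.833$)
$E{\left(O \right)} = \frac{22201}{36}$ ($E{\left(O \right)} = \left(\frac{149}{6}\right)^{2} = \frac{22201}{36}$)
$G{\left(1 \right)} + E{\left(-19 \right)} = 17 + \frac{22201}{36} = \frac{22813}{36}$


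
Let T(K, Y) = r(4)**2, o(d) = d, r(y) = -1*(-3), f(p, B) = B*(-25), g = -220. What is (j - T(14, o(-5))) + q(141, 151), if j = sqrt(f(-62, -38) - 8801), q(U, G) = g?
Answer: -229 + I*sqrt(7851) ≈ -229.0 + 88.606*I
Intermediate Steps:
f(p, B) = -25*B
q(U, G) = -220
r(y) = 3
T(K, Y) = 9 (T(K, Y) = 3**2 = 9)
j = I*sqrt(7851) (j = sqrt(-25*(-38) - 8801) = sqrt(950 - 8801) = sqrt(-7851) = I*sqrt(7851) ≈ 88.606*I)
(j - T(14, o(-5))) + q(141, 151) = (I*sqrt(7851) - 1*9) - 220 = (I*sqrt(7851) - 9) - 220 = (-9 + I*sqrt(7851)) - 220 = -229 + I*sqrt(7851)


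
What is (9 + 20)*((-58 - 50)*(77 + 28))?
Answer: -328860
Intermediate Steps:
(9 + 20)*((-58 - 50)*(77 + 28)) = 29*(-108*105) = 29*(-11340) = -328860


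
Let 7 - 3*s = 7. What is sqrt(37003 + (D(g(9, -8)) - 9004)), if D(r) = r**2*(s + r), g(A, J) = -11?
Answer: 2*sqrt(6667) ≈ 163.30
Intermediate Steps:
s = 0 (s = 7/3 - 1/3*7 = 7/3 - 7/3 = 0)
D(r) = r**3 (D(r) = r**2*(0 + r) = r**2*r = r**3)
sqrt(37003 + (D(g(9, -8)) - 9004)) = sqrt(37003 + ((-11)**3 - 9004)) = sqrt(37003 + (-1331 - 9004)) = sqrt(37003 - 10335) = sqrt(26668) = 2*sqrt(6667)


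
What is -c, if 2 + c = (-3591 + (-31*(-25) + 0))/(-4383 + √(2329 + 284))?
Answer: 2172802/1600673 - 704*√2613/4802019 ≈ 1.3499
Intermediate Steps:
c = -2 - 2816/(-4383 + √2613) (c = -2 + (-3591 + (-31*(-25) + 0))/(-4383 + √(2329 + 284)) = -2 + (-3591 + (775 + 0))/(-4383 + √2613) = -2 + (-3591 + 775)/(-4383 + √2613) = -2 - 2816/(-4383 + √2613) ≈ -1.3499)
-c = -(-2172802/1600673 + 704*√2613/4802019) = 2172802/1600673 - 704*√2613/4802019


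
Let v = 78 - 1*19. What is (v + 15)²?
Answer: 5476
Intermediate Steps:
v = 59 (v = 78 - 19 = 59)
(v + 15)² = (59 + 15)² = 74² = 5476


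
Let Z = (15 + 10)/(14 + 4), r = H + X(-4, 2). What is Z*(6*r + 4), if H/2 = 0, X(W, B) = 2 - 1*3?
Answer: -25/9 ≈ -2.7778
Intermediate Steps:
X(W, B) = -1 (X(W, B) = 2 - 3 = -1)
H = 0 (H = 2*0 = 0)
r = -1 (r = 0 - 1 = -1)
Z = 25/18 ≈ 1.3889
Z*(6*r + 4) = 25*(6*(-1) + 4)/18 = 25*(-6 + 4)/18 = (25/18)*(-2) = -25/9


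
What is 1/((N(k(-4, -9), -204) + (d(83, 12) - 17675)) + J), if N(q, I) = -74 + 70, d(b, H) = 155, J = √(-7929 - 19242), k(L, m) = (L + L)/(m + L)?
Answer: -17524/307117747 - 3*I*√3019/307117747 ≈ -5.706e-5 - 5.3672e-7*I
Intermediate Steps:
k(L, m) = 2*L/(L + m) (k(L, m) = (2*L)/(L + m) = 2*L/(L + m))
J = 3*I*√3019 (J = √(-27171) = 3*I*√3019 ≈ 164.84*I)
N(q, I) = -4
1/((N(k(-4, -9), -204) + (d(83, 12) - 17675)) + J) = 1/((-4 + (155 - 17675)) + 3*I*√3019) = 1/((-4 - 17520) + 3*I*√3019) = 1/(-17524 + 3*I*√3019)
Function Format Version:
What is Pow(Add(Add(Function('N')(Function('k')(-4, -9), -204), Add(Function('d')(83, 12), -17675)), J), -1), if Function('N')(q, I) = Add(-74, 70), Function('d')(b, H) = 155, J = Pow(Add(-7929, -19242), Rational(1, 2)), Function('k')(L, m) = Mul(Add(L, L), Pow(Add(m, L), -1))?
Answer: Add(Rational(-17524, 307117747), Mul(Rational(-3, 307117747), I, Pow(3019, Rational(1, 2)))) ≈ Add(-5.7060e-5, Mul(-5.3672e-7, I))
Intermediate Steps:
Function('k')(L, m) = Mul(2, L, Pow(Add(L, m), -1)) (Function('k')(L, m) = Mul(Mul(2, L), Pow(Add(L, m), -1)) = Mul(2, L, Pow(Add(L, m), -1)))
J = Mul(3, I, Pow(3019, Rational(1, 2))) (J = Pow(-27171, Rational(1, 2)) = Mul(3, I, Pow(3019, Rational(1, 2))) ≈ Mul(164.84, I))
Function('N')(q, I) = -4
Pow(Add(Add(Function('N')(Function('k')(-4, -9), -204), Add(Function('d')(83, 12), -17675)), J), -1) = Pow(Add(Add(-4, Add(155, -17675)), Mul(3, I, Pow(3019, Rational(1, 2)))), -1) = Pow(Add(Add(-4, -17520), Mul(3, I, Pow(3019, Rational(1, 2)))), -1) = Pow(Add(-17524, Mul(3, I, Pow(3019, Rational(1, 2)))), -1)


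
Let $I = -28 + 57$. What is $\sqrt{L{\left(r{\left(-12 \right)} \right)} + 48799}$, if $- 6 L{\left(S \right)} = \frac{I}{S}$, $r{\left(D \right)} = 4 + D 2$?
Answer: $\frac{\sqrt{175677270}}{60} \approx 220.91$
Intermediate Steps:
$I = 29$
$r{\left(D \right)} = 4 + 2 D$
$L{\left(S \right)} = - \frac{29}{6 S}$ ($L{\left(S \right)} = - \frac{29 \frac{1}{S}}{6} = - \frac{29}{6 S}$)
$\sqrt{L{\left(r{\left(-12 \right)} \right)} + 48799} = \sqrt{- \frac{29}{6 \left(4 + 2 \left(-12\right)\right)} + 48799} = \sqrt{- \frac{29}{6 \left(4 - 24\right)} + 48799} = \sqrt{- \frac{29}{6 \left(-20\right)} + 48799} = \sqrt{\left(- \frac{29}{6}\right) \left(- \frac{1}{20}\right) + 48799} = \sqrt{\frac{29}{120} + 48799} = \sqrt{\frac{5855909}{120}} = \frac{\sqrt{175677270}}{60}$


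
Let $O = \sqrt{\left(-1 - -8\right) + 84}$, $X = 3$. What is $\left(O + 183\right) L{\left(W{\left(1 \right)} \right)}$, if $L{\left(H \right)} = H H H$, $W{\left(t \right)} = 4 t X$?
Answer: $316224 + 1728 \sqrt{91} \approx 3.3271 \cdot 10^{5}$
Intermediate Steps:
$W{\left(t \right)} = 12 t$ ($W{\left(t \right)} = 4 t 3 = 12 t$)
$L{\left(H \right)} = H^{3}$ ($L{\left(H \right)} = H^{2} H = H^{3}$)
$O = \sqrt{91}$ ($O = \sqrt{\left(-1 + 8\right) + 84} = \sqrt{7 + 84} = \sqrt{91} \approx 9.5394$)
$\left(O + 183\right) L{\left(W{\left(1 \right)} \right)} = \left(\sqrt{91} + 183\right) \left(12 \cdot 1\right)^{3} = \left(183 + \sqrt{91}\right) 12^{3} = \left(183 + \sqrt{91}\right) 1728 = 316224 + 1728 \sqrt{91}$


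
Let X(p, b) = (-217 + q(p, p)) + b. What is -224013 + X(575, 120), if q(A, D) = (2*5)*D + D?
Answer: -217785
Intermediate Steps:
q(A, D) = 11*D (q(A, D) = 10*D + D = 11*D)
X(p, b) = -217 + b + 11*p (X(p, b) = (-217 + 11*p) + b = -217 + b + 11*p)
-224013 + X(575, 120) = -224013 + (-217 + 120 + 11*575) = -224013 + (-217 + 120 + 6325) = -224013 + 6228 = -217785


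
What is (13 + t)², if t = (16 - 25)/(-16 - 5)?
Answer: 8836/49 ≈ 180.33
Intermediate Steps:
t = 3/7 (t = -9/(-21) = -9*(-1/21) = 3/7 ≈ 0.42857)
(13 + t)² = (13 + 3/7)² = (94/7)² = 8836/49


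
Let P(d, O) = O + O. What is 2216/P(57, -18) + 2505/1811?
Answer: -980749/16299 ≈ -60.172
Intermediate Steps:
P(d, O) = 2*O
2216/P(57, -18) + 2505/1811 = 2216/((2*(-18))) + 2505/1811 = 2216/(-36) + 2505*(1/1811) = 2216*(-1/36) + 2505/1811 = -554/9 + 2505/1811 = -980749/16299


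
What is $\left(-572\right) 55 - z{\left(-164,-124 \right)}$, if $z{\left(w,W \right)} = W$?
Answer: $-31336$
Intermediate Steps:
$\left(-572\right) 55 - z{\left(-164,-124 \right)} = \left(-572\right) 55 - -124 = -31460 + 124 = -31336$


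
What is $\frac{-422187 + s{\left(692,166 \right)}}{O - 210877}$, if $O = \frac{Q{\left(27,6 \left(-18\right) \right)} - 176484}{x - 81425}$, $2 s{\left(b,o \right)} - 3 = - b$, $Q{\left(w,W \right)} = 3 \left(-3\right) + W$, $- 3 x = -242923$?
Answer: $\frac{30066452}{14977679} \approx 2.0074$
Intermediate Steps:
$x = \frac{242923}{3}$ ($x = \left(- \frac{1}{3}\right) \left(-242923\right) = \frac{242923}{3} \approx 80974.0$)
$Q{\left(w,W \right)} = -9 + W$
$s{\left(b,o \right)} = \frac{3}{2} - \frac{b}{2}$ ($s{\left(b,o \right)} = \frac{3}{2} + \frac{\left(-1\right) b}{2} = \frac{3}{2} - \frac{b}{2}$)
$O = \frac{529803}{1352}$ ($O = \frac{\left(-9 + 6 \left(-18\right)\right) - 176484}{\frac{242923}{3} - 81425} = \frac{\left(-9 - 108\right) - 176484}{- \frac{1352}{3}} = \left(-117 - 176484\right) \left(- \frac{3}{1352}\right) = \left(-176601\right) \left(- \frac{3}{1352}\right) = \frac{529803}{1352} \approx 391.87$)
$\frac{-422187 + s{\left(692,166 \right)}}{O - 210877} = \frac{-422187 + \left(\frac{3}{2} - 346\right)}{\frac{529803}{1352} - 210877} = \frac{-422187 + \left(\frac{3}{2} - 346\right)}{- \frac{284575901}{1352}} = \left(-422187 - \frac{689}{2}\right) \left(- \frac{1352}{284575901}\right) = \left(- \frac{845063}{2}\right) \left(- \frac{1352}{284575901}\right) = \frac{30066452}{14977679}$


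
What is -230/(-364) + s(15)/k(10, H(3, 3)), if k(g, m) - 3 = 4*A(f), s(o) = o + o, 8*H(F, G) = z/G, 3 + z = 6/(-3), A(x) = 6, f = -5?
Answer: 2855/1638 ≈ 1.7430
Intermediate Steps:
z = -5 (z = -3 + 6/(-3) = -3 + 6*(-⅓) = -3 - 2 = -5)
H(F, G) = -5/(8*G) (H(F, G) = (-5/G)/8 = -5/(8*G))
s(o) = 2*o
k(g, m) = 27 (k(g, m) = 3 + 4*6 = 3 + 24 = 27)
-230/(-364) + s(15)/k(10, H(3, 3)) = -230/(-364) + (2*15)/27 = -230*(-1/364) + 30*(1/27) = 115/182 + 10/9 = 2855/1638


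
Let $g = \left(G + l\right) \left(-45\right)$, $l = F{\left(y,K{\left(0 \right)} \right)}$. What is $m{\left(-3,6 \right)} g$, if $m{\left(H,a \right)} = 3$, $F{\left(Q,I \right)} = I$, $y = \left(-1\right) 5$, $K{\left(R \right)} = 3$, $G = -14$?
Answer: $1485$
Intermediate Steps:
$y = -5$
$l = 3$
$g = 495$ ($g = \left(-14 + 3\right) \left(-45\right) = \left(-11\right) \left(-45\right) = 495$)
$m{\left(-3,6 \right)} g = 3 \cdot 495 = 1485$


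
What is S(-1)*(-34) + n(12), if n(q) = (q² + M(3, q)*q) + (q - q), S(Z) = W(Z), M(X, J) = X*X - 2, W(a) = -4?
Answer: 364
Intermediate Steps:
M(X, J) = -2 + X² (M(X, J) = X² - 2 = -2 + X²)
S(Z) = -4
n(q) = q² + 7*q (n(q) = (q² + (-2 + 3²)*q) + (q - q) = (q² + (-2 + 9)*q) + 0 = (q² + 7*q) + 0 = q² + 7*q)
S(-1)*(-34) + n(12) = -4*(-34) + 12*(7 + 12) = 136 + 12*19 = 136 + 228 = 364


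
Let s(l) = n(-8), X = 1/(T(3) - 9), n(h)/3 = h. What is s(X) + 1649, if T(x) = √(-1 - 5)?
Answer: 1625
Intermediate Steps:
T(x) = I*√6 (T(x) = √(-6) = I*√6)
n(h) = 3*h
X = 1/(-9 + I*√6) (X = 1/(I*√6 - 9) = 1/(-9 + I*√6) ≈ -0.10345 - 0.028155*I)
s(l) = -24 (s(l) = 3*(-8) = -24)
s(X) + 1649 = -24 + 1649 = 1625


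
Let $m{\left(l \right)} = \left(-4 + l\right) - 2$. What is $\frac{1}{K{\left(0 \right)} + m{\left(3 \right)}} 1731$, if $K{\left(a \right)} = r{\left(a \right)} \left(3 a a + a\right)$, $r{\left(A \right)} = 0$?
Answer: $-577$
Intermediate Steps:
$m{\left(l \right)} = -6 + l$
$K{\left(a \right)} = 0$ ($K{\left(a \right)} = 0 \left(3 a a + a\right) = 0 \left(3 a^{2} + a\right) = 0 \left(a + 3 a^{2}\right) = 0$)
$\frac{1}{K{\left(0 \right)} + m{\left(3 \right)}} 1731 = \frac{1}{0 + \left(-6 + 3\right)} 1731 = \frac{1}{0 - 3} \cdot 1731 = \frac{1}{-3} \cdot 1731 = \left(- \frac{1}{3}\right) 1731 = -577$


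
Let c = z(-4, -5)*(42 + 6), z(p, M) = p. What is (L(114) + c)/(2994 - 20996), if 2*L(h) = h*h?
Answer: -3153/9001 ≈ -0.35029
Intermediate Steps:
L(h) = h**2/2 (L(h) = (h*h)/2 = h**2/2)
c = -192 (c = -4*(42 + 6) = -4*48 = -192)
(L(114) + c)/(2994 - 20996) = ((1/2)*114**2 - 192)/(2994 - 20996) = ((1/2)*12996 - 192)/(-18002) = (6498 - 192)*(-1/18002) = 6306*(-1/18002) = -3153/9001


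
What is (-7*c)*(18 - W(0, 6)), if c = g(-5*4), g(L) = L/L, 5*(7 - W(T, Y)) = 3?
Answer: -406/5 ≈ -81.200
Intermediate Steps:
W(T, Y) = 32/5 (W(T, Y) = 7 - 1/5*3 = 7 - 3/5 = 32/5)
g(L) = 1
c = 1
(-7*c)*(18 - W(0, 6)) = (-7*1)*(18 - 1*32/5) = -7*(18 - 32/5) = -7*58/5 = -406/5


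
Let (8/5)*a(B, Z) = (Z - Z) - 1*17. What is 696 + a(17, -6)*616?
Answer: -5849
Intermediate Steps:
a(B, Z) = -85/8 (a(B, Z) = 5*((Z - Z) - 1*17)/8 = 5*(0 - 17)/8 = (5/8)*(-17) = -85/8)
696 + a(17, -6)*616 = 696 - 85/8*616 = 696 - 6545 = -5849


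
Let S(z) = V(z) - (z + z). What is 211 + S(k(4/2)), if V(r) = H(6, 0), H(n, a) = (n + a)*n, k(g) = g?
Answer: 243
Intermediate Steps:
H(n, a) = n*(a + n) (H(n, a) = (a + n)*n = n*(a + n))
V(r) = 36 (V(r) = 6*(0 + 6) = 6*6 = 36)
S(z) = 36 - 2*z (S(z) = 36 - (z + z) = 36 - 2*z)
211 + S(k(4/2)) = 211 + (36 - 8/2) = 211 + (36 - 2*2) = 211 + (36 - 4) = 211 + 32 = 243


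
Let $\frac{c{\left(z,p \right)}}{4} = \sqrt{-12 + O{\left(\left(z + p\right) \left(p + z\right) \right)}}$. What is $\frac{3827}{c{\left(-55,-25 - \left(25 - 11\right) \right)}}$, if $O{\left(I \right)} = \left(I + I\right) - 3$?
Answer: $\frac{3827 \sqrt{17657}}{70628} \approx 7.2001$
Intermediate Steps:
$O{\left(I \right)} = -3 + 2 I$ ($O{\left(I \right)} = 2 I - 3 = -3 + 2 I$)
$c{\left(z,p \right)} = 4 \sqrt{-15 + 2 \left(p + z\right)^{2}}$ ($c{\left(z,p \right)} = 4 \sqrt{-12 + \left(-3 + 2 \left(z + p\right) \left(p + z\right)\right)} = 4 \sqrt{-12 + \left(-3 + 2 \left(p + z\right) \left(p + z\right)\right)} = 4 \sqrt{-12 + \left(-3 + 2 \left(p + z\right)^{2}\right)} = 4 \sqrt{-15 + 2 \left(p + z\right)^{2}}$)
$\frac{3827}{c{\left(-55,-25 - \left(25 - 11\right) \right)}} = \frac{3827}{4 \sqrt{-15 + 2 \left(-25 - \left(25 - 11\right)\right)^{2} + 2 \left(-55\right)^{2} + 4 \left(-25 - \left(25 - 11\right)\right) \left(-55\right)}} = \frac{3827}{4 \sqrt{-15 + 2 \left(-25 - 14\right)^{2} + 2 \cdot 3025 + 4 \left(-25 - 14\right) \left(-55\right)}} = \frac{3827}{4 \sqrt{-15 + 2 \left(-25 - 14\right)^{2} + 6050 + 4 \left(-25 - 14\right) \left(-55\right)}} = \frac{3827}{4 \sqrt{-15 + 2 \left(-39\right)^{2} + 6050 + 4 \left(-39\right) \left(-55\right)}} = \frac{3827}{4 \sqrt{-15 + 2 \cdot 1521 + 6050 + 8580}} = \frac{3827}{4 \sqrt{-15 + 3042 + 6050 + 8580}} = \frac{3827}{4 \sqrt{17657}} = 3827 \frac{\sqrt{17657}}{70628} = \frac{3827 \sqrt{17657}}{70628}$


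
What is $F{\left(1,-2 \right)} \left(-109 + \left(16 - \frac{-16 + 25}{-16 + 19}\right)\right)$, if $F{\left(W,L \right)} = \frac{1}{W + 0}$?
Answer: $-96$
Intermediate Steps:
$F{\left(W,L \right)} = \frac{1}{W}$
$F{\left(1,-2 \right)} \left(-109 + \left(16 - \frac{-16 + 25}{-16 + 19}\right)\right) = \frac{-109 + \left(16 - \frac{-16 + 25}{-16 + 19}\right)}{1} = 1 \left(-109 + \left(16 - \frac{9}{3}\right)\right) = 1 \left(-109 + \left(16 - 9 \cdot \frac{1}{3}\right)\right) = 1 \left(-109 + \left(16 - 3\right)\right) = 1 \left(-109 + 13\right) = 1 \left(-96\right) = -96$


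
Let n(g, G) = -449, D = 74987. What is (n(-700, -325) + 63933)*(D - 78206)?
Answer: -204354996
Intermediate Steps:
(n(-700, -325) + 63933)*(D - 78206) = (-449 + 63933)*(74987 - 78206) = 63484*(-3219) = -204354996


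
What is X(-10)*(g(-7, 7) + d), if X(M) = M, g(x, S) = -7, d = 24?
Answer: -170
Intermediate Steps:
X(-10)*(g(-7, 7) + d) = -10*(-7 + 24) = -10*17 = -170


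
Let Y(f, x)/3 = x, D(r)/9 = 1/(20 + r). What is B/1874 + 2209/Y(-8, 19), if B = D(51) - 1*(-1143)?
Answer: 149271260/3792039 ≈ 39.364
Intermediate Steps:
D(r) = 9/(20 + r)
B = 81162/71 (B = 9/(20 + 51) - 1*(-1143) = 9/71 + 1143 = 81162/71 ≈ 1143.1)
Y(f, x) = 3*x
B/1874 + 2209/Y(-8, 19) = (81162/71)/1874 + 2209/((3*19)) = (81162/71)*(1/1874) + 2209/57 = 40581/66527 + 2209*(1/57) = 40581/66527 + 2209/57 = 149271260/3792039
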